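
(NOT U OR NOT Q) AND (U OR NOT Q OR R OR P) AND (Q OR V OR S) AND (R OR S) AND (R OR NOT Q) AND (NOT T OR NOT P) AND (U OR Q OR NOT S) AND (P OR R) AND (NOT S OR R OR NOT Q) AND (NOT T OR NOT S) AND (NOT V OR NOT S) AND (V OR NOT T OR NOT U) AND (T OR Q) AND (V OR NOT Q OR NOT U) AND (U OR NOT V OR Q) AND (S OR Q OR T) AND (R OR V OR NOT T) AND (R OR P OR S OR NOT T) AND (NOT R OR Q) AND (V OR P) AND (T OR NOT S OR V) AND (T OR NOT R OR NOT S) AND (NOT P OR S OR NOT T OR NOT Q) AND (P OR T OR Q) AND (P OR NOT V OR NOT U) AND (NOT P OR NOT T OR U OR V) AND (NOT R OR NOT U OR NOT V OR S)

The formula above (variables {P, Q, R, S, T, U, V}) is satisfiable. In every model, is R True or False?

True

Suppose R = false.
The clause (S) is unit, so S = true.
The clause (NOT Q) is unit, so Q = false.
The clause (U) is unit, so U = true.
The clause (P) is unit, so P = true.
The clause (NOT T) is unit, so T = false.
But (T) is also a unit clause — contradiction.
So every satisfying assignment has R = True.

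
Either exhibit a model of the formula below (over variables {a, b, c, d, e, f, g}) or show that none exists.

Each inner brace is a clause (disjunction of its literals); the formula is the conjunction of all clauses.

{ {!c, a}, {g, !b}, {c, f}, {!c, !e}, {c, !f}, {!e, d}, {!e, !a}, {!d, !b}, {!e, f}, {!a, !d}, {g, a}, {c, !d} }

a: true,  b: false,  c: true,  d: false,  e: false,  f: false,  g: true

Try c = true.
(a) alone gives a = true.
(!e) alone gives e = false.
(!d) alone gives d = false.
Try g = true.
All clauses hold; b, f can take either value.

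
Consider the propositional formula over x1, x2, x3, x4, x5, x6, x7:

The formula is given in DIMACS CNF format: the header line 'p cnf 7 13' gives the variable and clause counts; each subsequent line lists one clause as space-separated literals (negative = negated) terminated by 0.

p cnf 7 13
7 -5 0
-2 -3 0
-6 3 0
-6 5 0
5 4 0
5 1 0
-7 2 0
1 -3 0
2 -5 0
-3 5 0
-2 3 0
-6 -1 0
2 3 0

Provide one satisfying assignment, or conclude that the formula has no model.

UNSATISFIABLE

Branch on x7: set x7 = True.
(x2) alone gives x2 = True.
(¬x3) alone gives x3 = False.
But (x3) is also a unit clause — contradiction.
So x7 must be the other value — set x7 = False.
(¬x5) alone gives x5 = False.
(¬x6) alone gives x6 = False.
(x4) alone gives x4 = True.
(x1) alone gives x1 = True.
(¬x3) alone gives x3 = False.
(¬x2) alone gives x2 = False.
But (x2) is also a unit clause — contradiction.
Either choice for x7 ends in contradiction.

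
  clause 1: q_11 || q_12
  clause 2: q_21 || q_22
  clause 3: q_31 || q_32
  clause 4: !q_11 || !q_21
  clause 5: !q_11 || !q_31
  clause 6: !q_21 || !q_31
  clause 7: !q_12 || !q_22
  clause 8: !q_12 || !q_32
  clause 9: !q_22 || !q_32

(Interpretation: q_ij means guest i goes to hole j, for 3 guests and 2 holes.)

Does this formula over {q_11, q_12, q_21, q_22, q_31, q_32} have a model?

Suppose q_11 = true.
From the singleton clause (!q_21), q_21 = false.
From the singleton clause (q_22), q_22 = true.
From the singleton clause (!q_31), q_31 = false.
From the singleton clause (q_32), q_32 = true.
Now (!q_32) is unsatisfied and unit — conflict.
That branch fails; take q_11 = false instead.
From the singleton clause (q_12), q_12 = true.
From the singleton clause (!q_22), q_22 = false.
From the singleton clause (q_21), q_21 = true.
From the singleton clause (!q_31), q_31 = false.
From the singleton clause (q_32), q_32 = true.
Now (!q_32) is unsatisfied and unit — conflict.
Either choice for q_11 ends in contradiction.
No assignment satisfies every clause.

No, unsatisfiable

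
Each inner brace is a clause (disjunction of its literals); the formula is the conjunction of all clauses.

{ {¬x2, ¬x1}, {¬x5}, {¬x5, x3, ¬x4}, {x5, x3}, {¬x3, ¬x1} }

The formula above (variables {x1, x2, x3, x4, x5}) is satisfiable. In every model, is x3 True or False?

True

Suppose x3 = False.
The clause (¬x5) is unit, so x5 = False.
But (x5) is also a unit clause — contradiction.
So every satisfying assignment has x3 = True.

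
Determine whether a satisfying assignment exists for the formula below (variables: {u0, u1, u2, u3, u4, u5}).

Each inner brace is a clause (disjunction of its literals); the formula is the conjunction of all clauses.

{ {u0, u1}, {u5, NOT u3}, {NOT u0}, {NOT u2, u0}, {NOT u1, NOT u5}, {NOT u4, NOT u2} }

The clause (NOT u0) is unit, so u0 = false.
The clause (u1) is unit, so u1 = true.
The clause (NOT u2) is unit, so u2 = false.
The clause (NOT u5) is unit, so u5 = false.
The clause (NOT u3) is unit, so u3 = false.
Every clause is now satisfied; u4 is unconstrained.
A satisfying assignment: u0=false, u1=true, u2=false, u3=false, u4=false, u5=false.

Yes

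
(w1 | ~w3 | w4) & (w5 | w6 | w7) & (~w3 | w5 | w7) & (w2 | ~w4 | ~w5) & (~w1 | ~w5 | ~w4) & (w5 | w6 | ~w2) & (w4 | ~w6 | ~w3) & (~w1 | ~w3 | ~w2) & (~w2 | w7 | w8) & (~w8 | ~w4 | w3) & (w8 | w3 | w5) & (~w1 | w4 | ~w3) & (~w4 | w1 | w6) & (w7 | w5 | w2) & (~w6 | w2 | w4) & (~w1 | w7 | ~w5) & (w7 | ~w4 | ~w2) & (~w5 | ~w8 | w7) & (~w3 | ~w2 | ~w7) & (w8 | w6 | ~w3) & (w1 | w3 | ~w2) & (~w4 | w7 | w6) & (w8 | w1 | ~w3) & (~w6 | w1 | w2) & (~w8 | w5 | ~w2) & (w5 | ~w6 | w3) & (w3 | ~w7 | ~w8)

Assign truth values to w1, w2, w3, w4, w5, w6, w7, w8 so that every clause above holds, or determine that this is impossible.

w1: 1, w2: 1, w3: 0, w4: 0, w5: 1, w6: 0, w7: 1, w8: 0

Case w1 = 1:
Case w5 = 1:
The clause (~w4) is unit, so w4 = 0.
The clause (~w3) is unit, so w3 = 0.
The clause (w7) is unit, so w7 = 1.
The clause (~w8) is unit, so w8 = 0.
Case w6 = 0:
No clause remains; w2 is free.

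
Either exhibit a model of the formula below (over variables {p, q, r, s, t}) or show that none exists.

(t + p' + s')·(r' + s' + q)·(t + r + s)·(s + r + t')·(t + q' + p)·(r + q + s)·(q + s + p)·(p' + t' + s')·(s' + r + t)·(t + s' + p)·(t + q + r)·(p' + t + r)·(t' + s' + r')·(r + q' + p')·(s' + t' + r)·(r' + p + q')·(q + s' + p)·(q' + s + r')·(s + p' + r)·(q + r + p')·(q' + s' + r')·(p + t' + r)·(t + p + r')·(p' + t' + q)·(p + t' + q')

Suppose t = 0.
Suppose p = 1.
Unit clause (s') forces s = 0.
Unit clause (r) forces r = 1.
Unit clause (q') forces q = 0.
All clauses are satisfied.

p=1; q=0; r=1; s=0; t=0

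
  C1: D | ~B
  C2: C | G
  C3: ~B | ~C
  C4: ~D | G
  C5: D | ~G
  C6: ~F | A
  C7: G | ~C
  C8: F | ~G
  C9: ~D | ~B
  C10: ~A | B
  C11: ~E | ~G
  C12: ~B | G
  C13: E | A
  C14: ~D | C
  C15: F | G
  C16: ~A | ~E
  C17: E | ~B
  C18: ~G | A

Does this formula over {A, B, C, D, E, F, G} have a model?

Unsatisfiable

Branch on D: set D = 1.
From the singleton clause (G), G = 1.
From the singleton clause (F), F = 1.
From the singleton clause (A), A = 1.
From the singleton clause (~B), B = 0.
Now (B) is unsatisfied and unit — conflict.
That branch fails; take D = 0 instead.
From the singleton clause (~B), B = 0.
From the singleton clause (~G), G = 0.
From the singleton clause (C), C = 1.
Now (~C) is unsatisfied and unit — conflict.
Neither D = 1 nor D = 0 works.
No assignment satisfies every clause.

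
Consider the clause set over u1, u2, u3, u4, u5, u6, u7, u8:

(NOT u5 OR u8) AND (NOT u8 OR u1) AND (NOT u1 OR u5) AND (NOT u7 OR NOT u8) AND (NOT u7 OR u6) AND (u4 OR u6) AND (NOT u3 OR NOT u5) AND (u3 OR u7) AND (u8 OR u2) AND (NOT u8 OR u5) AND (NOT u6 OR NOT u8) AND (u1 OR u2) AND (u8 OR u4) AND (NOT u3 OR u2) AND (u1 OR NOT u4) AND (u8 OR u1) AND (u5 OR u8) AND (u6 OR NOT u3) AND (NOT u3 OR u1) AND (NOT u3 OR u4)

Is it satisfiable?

Case u5 = false:
Unit clause (NOT u1) forces u1 = false.
Unit clause (NOT u8) forces u8 = false.
That conflicts with the unit clause (u8).
So u5 must be the other value — set u5 = true.
Unit clause (u8) forces u8 = true.
Unit clause (u1) forces u1 = true.
Unit clause (NOT u7) forces u7 = false.
Unit clause (NOT u3) forces u3 = false.
That conflicts with the unit clause (u3).
Either choice for u5 ends in contradiction.
No assignment satisfies every clause.

Unsatisfiable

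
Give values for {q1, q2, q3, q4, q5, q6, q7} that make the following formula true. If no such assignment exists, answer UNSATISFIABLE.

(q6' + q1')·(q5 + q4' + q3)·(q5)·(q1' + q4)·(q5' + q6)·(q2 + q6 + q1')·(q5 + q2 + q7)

q1: 0, q2: 0, q3: 1, q4: 0, q5: 1, q6: 1, q7: 0

(q5) alone gives q5 = 1.
(q6) alone gives q6 = 1.
(q1') alone gives q1 = 0.
Every clause is now satisfied; q2, q3, q4, q7 are unconstrained.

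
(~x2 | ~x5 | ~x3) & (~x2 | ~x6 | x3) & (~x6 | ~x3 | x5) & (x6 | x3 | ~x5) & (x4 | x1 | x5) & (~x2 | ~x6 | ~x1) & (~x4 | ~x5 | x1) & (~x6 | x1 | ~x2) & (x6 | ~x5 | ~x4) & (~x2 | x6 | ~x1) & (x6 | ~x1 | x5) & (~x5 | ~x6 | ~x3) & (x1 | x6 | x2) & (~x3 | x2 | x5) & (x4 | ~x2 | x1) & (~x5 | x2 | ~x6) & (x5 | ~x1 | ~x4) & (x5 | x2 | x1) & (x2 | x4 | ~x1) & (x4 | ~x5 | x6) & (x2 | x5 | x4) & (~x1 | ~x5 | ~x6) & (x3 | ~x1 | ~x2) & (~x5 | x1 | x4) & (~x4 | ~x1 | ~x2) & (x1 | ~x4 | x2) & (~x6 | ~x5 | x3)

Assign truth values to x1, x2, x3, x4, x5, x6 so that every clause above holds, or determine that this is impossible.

x1 ↦ 0, x2 ↦ 1, x3 ↦ 0, x4 ↦ 1, x5 ↦ 0, x6 ↦ 0

Case x2 = 1:
Case x5 = 0:
Case x6 = 0:
From the singleton clause (~x1), x1 = 0.
From the singleton clause (x4), x4 = 1.
No clause remains; x3 is free.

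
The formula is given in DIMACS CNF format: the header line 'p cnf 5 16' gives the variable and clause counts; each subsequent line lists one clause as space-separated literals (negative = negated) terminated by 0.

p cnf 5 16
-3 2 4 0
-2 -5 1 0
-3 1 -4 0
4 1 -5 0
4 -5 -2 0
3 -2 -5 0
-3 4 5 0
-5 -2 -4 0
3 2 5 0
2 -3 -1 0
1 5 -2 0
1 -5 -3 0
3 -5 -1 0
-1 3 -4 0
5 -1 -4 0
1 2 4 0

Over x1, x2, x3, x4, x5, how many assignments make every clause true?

There are 2^5 = 32 truth assignments over (x1, x2, x3, x4, x5).
Split on x2. With x2 = True, the clauses containing x2 are satisfied and ¬x2 drops from the rest; 1 of the 2^4 = 16 assignments to the other variables satisfy what remains.
With x2 = False, by the same count on the reduced clause set, 1 assignment works.
Total: 1 + 1 = 2.

2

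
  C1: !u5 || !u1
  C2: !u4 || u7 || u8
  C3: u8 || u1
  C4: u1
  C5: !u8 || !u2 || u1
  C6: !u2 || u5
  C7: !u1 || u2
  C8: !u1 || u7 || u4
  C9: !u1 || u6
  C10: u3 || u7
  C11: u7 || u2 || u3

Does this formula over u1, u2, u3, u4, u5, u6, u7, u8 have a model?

Unit clause (u1) forces u1 = true.
Unit clause (!u5) forces u5 = false.
Unit clause (!u2) forces u2 = false.
Now (u2) is unsatisfied and unit — conflict.
No assignment satisfies every clause.

No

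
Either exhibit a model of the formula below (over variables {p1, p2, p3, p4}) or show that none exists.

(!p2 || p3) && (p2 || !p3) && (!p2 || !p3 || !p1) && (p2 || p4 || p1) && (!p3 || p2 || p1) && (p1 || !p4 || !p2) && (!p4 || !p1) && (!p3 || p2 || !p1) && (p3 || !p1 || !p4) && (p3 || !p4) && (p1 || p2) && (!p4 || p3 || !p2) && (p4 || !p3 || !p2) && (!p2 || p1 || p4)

Branch on p2: set p2 = false.
Unit clause (!p3) forces p3 = false.
Unit clause (!p4) forces p4 = false.
Unit clause (p1) forces p1 = true.
Every clause now holds.

p1=true, p2=false, p3=false, p4=false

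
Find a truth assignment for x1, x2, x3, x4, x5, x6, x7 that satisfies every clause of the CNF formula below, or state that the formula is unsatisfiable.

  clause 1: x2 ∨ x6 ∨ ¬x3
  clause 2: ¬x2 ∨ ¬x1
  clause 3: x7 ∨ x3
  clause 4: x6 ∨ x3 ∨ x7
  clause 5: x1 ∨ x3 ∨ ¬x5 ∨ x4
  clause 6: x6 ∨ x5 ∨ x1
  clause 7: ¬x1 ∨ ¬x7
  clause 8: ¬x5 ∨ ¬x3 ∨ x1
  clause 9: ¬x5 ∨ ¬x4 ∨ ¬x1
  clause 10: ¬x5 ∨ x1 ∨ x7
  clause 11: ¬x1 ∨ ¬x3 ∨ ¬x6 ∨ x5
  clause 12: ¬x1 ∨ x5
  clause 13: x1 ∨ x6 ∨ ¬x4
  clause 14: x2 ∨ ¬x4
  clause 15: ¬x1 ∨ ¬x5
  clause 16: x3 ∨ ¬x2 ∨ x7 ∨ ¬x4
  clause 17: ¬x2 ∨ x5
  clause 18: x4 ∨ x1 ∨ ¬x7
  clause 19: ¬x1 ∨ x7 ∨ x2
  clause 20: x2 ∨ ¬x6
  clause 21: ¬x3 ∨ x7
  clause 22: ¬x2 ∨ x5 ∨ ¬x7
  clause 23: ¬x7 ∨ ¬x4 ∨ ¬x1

x1=False,  x2=True,  x3=False,  x4=True,  x5=True,  x6=True,  x7=True

Try x2 = True.
Unit clause (¬x1) forces x1 = False.
Unit clause (x5) forces x5 = True.
Unit clause (¬x3) forces x3 = False.
Unit clause (x7) forces x7 = True.
Unit clause (x4) forces x4 = True.
Unit clause (x6) forces x6 = True.
Every clause now holds.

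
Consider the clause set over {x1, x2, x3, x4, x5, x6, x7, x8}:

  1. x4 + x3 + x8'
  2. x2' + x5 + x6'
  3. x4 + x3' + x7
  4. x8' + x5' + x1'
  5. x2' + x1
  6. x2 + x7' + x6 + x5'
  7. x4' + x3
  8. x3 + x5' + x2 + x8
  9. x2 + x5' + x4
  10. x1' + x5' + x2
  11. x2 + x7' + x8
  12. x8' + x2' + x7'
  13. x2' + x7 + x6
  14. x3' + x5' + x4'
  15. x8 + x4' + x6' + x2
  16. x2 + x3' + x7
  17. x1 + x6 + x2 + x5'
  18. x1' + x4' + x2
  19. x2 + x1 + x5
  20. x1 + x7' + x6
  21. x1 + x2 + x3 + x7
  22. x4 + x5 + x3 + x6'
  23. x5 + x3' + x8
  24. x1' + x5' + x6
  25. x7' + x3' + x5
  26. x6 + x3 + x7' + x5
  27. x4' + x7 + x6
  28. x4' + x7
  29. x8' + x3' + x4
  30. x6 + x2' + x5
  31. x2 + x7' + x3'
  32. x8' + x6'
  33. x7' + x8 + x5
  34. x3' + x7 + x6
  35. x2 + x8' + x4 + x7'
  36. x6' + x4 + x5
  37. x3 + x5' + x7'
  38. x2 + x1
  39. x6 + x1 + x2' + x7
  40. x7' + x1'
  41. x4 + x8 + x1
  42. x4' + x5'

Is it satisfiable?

Suppose x2 = 1.
From the singleton clause (x1), x1 = 1.
From the singleton clause (x7'), x7 = 0.
From the singleton clause (x6), x6 = 1.
From the singleton clause (x5), x5 = 1.
From the singleton clause (x8'), x8 = 0.
From the singleton clause (x4'), x4 = 0.
From the singleton clause (x3'), x3 = 0.
All clauses are satisfied.
A satisfying assignment: x1=1, x2=1, x3=0, x4=0, x5=1, x6=1, x7=0, x8=0.

Satisfiable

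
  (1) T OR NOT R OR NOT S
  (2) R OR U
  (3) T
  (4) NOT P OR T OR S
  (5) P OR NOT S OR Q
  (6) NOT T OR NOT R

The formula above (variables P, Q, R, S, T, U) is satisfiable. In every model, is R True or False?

Suppose R = true.
From the singleton clause (T), T = true.
But (NOT T) is also a unit clause — contradiction.
So every satisfying assignment has R = False.

False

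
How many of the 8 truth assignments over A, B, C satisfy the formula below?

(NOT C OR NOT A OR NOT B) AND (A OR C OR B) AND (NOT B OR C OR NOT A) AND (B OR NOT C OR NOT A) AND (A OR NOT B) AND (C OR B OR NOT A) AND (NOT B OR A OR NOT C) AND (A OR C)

There are 2^3 = 8 truth assignments over (A, B, C).
Check each against the 8 clauses (columns in the order A, B, C):
  F F F  ✗ fails (A OR C OR B)
  F F T  ✓ satisfies all
  F T F  ✗ fails (A OR NOT B)
  F T T  ✗ fails (A OR NOT B)
  T F F  ✗ fails (C OR B OR NOT A)
  T F T  ✗ fails (B OR NOT C OR NOT A)
  T T F  ✗ fails (NOT B OR C OR NOT A)
  T T T  ✗ fails (NOT C OR NOT A OR NOT B)
1 of the 8 rows is a model.

1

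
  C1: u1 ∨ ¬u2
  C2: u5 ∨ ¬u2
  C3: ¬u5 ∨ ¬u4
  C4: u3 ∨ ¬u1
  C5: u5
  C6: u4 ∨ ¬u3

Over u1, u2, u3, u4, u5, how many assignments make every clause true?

1

There are 2^5 = 32 truth assignments over (u1, u2, u3, u4, u5).
Split on u2. With u2 = True, the clauses containing u2 are satisfied and ¬u2 drops from the rest; 0 of the 2^4 = 16 assignments to the other variables satisfy what remains.
With u2 = False, by the same count on the reduced clause set, 1 assignment works.
Total: 0 + 1 = 1.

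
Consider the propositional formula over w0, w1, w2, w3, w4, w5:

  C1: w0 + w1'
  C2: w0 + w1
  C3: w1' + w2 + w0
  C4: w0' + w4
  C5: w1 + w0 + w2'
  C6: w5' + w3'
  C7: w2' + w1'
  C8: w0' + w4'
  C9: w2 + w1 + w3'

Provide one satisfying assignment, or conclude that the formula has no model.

Suppose w0 = 1.
The clause (w4) is unit, so w4 = 1.
That conflicts with the unit clause (w4').
So w0 must be the other value — set w0 = 0.
The clause (w1') is unit, so w1 = 0.
That conflicts with the unit clause (w1).
Both values of w0 lead to a conflict.

UNSATISFIABLE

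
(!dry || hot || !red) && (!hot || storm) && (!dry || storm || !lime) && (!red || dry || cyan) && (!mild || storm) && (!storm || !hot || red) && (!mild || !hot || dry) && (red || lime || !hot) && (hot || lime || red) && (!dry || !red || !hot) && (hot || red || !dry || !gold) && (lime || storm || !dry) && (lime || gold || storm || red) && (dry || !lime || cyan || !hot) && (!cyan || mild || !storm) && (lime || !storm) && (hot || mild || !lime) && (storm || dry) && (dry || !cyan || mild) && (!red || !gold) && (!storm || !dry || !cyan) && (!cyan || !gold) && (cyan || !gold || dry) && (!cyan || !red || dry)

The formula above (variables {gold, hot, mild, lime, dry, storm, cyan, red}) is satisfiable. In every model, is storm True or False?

True

Suppose storm = false.
Unit clause (!hot) forces hot = false.
Unit clause (!mild) forces mild = false.
Unit clause (!lime) forces lime = false.
Unit clause (red) forces red = true.
Unit clause (!dry) forces dry = false.
Now (dry) is unsatisfied and unit — conflict.
So every satisfying assignment has storm = True.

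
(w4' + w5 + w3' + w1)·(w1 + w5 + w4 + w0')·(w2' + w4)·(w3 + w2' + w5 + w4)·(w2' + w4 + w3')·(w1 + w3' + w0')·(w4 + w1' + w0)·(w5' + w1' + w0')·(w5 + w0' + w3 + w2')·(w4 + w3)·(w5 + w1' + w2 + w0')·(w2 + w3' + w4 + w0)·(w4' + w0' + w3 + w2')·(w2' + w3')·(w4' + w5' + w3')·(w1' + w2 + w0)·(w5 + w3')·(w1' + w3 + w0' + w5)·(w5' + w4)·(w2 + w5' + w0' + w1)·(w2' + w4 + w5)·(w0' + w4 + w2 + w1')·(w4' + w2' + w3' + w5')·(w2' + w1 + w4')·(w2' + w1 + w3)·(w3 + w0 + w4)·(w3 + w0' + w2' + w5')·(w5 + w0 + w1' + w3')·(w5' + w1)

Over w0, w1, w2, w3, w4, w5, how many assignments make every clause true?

4

There are 2^6 = 64 truth assignments over (w0, w1, w2, w3, w4, w5).
Split on w0. With w0 = 1, the clauses containing w0 are satisfied and w0' drops from the rest; 1 of the 2^5 = 32 assignments to the other variables satisfy what remains.
With w0 = 0, by the same count on the reduced clause set, 3 assignments work.
(One model: w0=F, w1=F, w2=F, w3=F, w4=T, w5=F.)
Total: 1 + 3 = 4.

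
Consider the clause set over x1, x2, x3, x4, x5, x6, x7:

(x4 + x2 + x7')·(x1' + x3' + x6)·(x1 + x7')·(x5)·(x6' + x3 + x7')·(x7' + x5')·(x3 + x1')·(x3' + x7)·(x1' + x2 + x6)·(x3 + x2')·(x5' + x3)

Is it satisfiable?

From the singleton clause (x5), x5 = 1.
From the singleton clause (x7'), x7 = 0.
From the singleton clause (x3'), x3 = 0.
That conflicts with the unit clause (x3).
No assignment satisfies every clause.

No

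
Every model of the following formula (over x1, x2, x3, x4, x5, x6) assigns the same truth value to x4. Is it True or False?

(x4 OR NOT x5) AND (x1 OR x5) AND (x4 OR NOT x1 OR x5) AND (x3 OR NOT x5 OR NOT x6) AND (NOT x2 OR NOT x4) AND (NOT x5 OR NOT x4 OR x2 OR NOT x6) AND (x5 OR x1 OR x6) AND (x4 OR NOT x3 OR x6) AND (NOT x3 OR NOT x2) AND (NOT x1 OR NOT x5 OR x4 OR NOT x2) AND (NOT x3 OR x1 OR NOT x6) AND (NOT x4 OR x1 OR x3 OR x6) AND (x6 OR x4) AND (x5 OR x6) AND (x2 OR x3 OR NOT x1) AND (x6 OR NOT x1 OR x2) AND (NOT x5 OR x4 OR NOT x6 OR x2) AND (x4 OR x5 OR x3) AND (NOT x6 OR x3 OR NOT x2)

True

Suppose x4 = false.
From the singleton clause (NOT x5), x5 = false.
From the singleton clause (x1), x1 = true.
That conflicts with the unit clause (NOT x1).
So every satisfying assignment has x4 = True.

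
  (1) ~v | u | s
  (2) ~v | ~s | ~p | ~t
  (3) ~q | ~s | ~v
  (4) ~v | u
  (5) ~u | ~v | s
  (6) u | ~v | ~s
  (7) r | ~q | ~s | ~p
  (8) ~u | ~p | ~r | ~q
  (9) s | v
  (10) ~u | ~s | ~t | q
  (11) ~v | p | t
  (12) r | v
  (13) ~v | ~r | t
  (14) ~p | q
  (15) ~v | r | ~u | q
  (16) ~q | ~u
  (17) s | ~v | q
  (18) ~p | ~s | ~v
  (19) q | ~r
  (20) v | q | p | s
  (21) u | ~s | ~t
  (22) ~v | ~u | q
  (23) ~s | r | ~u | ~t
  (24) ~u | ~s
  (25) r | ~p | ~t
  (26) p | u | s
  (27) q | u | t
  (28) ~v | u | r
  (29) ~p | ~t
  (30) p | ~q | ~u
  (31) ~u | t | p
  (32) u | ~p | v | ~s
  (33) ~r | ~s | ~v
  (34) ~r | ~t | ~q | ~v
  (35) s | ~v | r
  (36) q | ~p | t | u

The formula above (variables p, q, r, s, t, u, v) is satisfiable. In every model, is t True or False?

Suppose t = 1.
(~p) alone gives p = 0.
Try v = 0.
(s) alone gives s = 1.
(r) alone gives r = 1.
(q) alone gives q = 1.
(~u) alone gives u = 0.
But (u) is also a unit clause — contradiction.
Undo v and try v = 1.
(u) alone gives u = 1.
(s) alone gives s = 1.
But (~s) is also a unit clause — contradiction.
Neither v = 1 nor v = 0 works.
So every satisfying assignment has t = False.

False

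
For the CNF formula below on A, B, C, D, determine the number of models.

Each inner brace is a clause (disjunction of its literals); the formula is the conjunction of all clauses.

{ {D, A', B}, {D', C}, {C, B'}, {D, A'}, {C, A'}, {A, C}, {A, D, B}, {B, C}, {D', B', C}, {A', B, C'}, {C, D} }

4

There are 2^4 = 16 truth assignments over (A, B, C, D).
Split on B. With B = 1, the clauses containing B are satisfied and B' drops from the rest; 3 of the 2^3 = 8 assignments to the other variables satisfy what remains.
With B = 0, by the same count on the reduced clause set, 1 assignment works.
Total: 3 + 1 = 4.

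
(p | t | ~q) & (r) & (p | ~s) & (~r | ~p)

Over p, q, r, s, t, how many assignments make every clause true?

3

There are 2^5 = 32 truth assignments over (p, q, r, s, t).
Split on t. With t = 1, the clauses containing t are satisfied and ~t drops from the rest; 2 of the 2^4 = 16 assignments to the other variables satisfy what remains.
With t = 0, by the same count on the reduced clause set, 1 assignment works.
(One model: p=F, q=F, r=T, s=F, t=F.)
Total: 2 + 1 = 3.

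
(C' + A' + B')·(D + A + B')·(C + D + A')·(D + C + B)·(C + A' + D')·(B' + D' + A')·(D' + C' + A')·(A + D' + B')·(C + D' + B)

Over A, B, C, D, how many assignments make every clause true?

3

There are 2^4 = 16 truth assignments over (A, B, C, D).
Check each against the 9 clauses (columns in the order A, B, C, D):
  F F F F  ✗ fails (D + C + B)
  F F F T  ✗ fails (C + D' + B)
  F F T F  ✓ satisfies all
  F F T T  ✓ satisfies all
  F T F F  ✗ fails (D + A + B')
  F T F T  ✗ fails (A + D' + B')
  F T T F  ✗ fails (D + A + B')
  F T T T  ✗ fails (A + D' + B')
  T F F F  ✗ fails (C + D + A')
  T F F T  ✗ fails (C + A' + D')
  T F T F  ✓ satisfies all
  T F T T  ✗ fails (D' + C' + A')
  T T F F  ✗ fails (C + D + A')
  T T F T  ✗ fails (C + A' + D')
  T T T F  ✗ fails (C' + A' + B')
  T T T T  ✗ fails (C' + A' + B')
3 of the 16 rows are models.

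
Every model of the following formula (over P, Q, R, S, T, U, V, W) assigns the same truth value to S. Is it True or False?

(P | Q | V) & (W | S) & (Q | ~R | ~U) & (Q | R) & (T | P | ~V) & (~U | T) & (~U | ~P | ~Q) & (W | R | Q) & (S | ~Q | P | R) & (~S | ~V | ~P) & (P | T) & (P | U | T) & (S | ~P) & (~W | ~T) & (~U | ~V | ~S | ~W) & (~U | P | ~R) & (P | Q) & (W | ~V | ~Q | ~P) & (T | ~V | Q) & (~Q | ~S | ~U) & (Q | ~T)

True

Suppose S = 0.
From the singleton clause (W), W = 1.
From the singleton clause (~P), P = 0.
From the singleton clause (T), T = 1.
But (~T) is also a unit clause — contradiction.
So every satisfying assignment has S = True.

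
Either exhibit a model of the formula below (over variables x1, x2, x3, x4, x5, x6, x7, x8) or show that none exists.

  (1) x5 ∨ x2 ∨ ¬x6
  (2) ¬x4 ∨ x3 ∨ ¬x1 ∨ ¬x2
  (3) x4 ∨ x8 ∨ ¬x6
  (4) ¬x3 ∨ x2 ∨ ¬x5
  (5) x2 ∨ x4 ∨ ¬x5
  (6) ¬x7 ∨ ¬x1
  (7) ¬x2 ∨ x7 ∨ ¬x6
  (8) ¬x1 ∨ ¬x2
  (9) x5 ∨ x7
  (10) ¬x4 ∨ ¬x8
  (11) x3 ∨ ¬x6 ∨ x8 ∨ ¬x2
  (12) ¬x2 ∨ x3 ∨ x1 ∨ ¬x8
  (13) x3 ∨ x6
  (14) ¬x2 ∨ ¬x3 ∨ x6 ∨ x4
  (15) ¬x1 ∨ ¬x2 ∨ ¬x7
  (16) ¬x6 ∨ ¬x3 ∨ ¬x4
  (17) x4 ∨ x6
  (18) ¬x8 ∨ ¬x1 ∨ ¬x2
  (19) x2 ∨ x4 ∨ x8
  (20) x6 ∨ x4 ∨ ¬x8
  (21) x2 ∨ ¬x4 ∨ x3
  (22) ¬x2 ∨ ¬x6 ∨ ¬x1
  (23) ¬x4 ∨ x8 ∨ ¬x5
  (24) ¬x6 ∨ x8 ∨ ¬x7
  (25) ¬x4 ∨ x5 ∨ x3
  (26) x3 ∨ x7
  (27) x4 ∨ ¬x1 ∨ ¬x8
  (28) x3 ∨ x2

Branch on x7: set x7 = True.
The clause (¬x1) is unit, so x1 = False.
Branch on x4: set x4 = True.
The clause (¬x8) is unit, so x8 = False.
The clause (¬x5) is unit, so x5 = False.
The clause (¬x6) is unit, so x6 = False.
The clause (x3) is unit, so x3 = True.
All clauses hold; x2 can take either value.

x1: False; x2: False; x3: True; x4: True; x5: False; x6: False; x7: True; x8: False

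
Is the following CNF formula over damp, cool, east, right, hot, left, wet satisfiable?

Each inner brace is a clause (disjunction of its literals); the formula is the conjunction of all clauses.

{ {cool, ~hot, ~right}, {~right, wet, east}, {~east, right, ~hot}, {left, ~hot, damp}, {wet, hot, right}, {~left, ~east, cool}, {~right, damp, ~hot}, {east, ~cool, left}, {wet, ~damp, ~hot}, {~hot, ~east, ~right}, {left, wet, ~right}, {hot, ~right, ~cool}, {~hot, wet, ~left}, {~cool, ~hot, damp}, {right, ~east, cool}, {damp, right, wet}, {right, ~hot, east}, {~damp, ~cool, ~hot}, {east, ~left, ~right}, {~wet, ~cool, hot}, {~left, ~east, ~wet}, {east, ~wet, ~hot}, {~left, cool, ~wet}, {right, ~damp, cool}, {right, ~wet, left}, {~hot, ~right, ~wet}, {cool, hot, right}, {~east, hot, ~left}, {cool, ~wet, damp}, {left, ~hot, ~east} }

Suppose cool = 0.
Suppose hot = 0.
From the singleton clause (right), right = 1.
Suppose wet = 1.
From the singleton clause (~left), left = 0.
From the singleton clause (damp), damp = 1.
All clauses hold; east can take either value.
A satisfying assignment: damp=1, cool=0, east=0, right=1, hot=0, left=0, wet=1.

Satisfiable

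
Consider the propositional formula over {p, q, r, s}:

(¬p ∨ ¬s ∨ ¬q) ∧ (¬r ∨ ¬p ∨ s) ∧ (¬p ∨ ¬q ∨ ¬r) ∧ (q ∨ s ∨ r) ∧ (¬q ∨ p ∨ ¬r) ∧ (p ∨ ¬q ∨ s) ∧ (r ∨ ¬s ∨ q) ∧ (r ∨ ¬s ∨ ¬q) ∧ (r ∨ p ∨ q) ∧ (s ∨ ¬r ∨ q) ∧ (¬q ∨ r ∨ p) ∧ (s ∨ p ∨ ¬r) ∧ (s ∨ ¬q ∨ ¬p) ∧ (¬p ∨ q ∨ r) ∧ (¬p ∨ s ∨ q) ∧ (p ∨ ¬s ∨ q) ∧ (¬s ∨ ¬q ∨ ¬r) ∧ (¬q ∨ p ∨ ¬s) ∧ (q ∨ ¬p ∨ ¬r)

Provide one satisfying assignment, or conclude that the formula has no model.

UNSATISFIABLE

Case p = False:
Case q = False:
The clause (r) is unit, so r = True.
The clause (s) is unit, so s = True.
Now (¬s) is unsatisfied and unit — conflict.
Undo q and try q = True.
The clause (¬r) is unit, so r = False.
Now (r) is unsatisfied and unit — conflict.
Neither q = True nor q = False works.
Undo p and try p = True.
Case s = False:
The clause (¬r) is unit, so r = False.
The clause (q) is unit, so q = True.
Now (¬q) is unsatisfied and unit — conflict.
Undo s and try s = True.
The clause (¬q) is unit, so q = False.
The clause (r) is unit, so r = True.
Now (¬r) is unsatisfied and unit — conflict.
Neither s = True nor s = False works.
Neither p = True nor p = False works.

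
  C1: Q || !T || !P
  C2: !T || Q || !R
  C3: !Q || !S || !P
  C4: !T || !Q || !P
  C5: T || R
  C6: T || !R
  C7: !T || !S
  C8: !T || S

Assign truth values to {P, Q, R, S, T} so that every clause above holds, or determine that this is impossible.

UNSATISFIABLE

Try T = true.
(!S) alone gives S = false.
Now (S) is unsatisfied and unit — conflict.
So T must be the other value — set T = false.
(R) alone gives R = true.
Now (!R) is unsatisfied and unit — conflict.
Either choice for T ends in contradiction.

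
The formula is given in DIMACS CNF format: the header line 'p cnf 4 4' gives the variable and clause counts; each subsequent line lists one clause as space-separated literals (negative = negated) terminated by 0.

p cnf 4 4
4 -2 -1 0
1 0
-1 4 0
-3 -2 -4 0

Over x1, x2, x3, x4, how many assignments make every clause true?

3

There are 2^4 = 16 truth assignments over (x1, x2, x3, x4).
Check each against the 4 clauses (columns in the order x1, x2, x3, x4):
  F F F F  ✗ fails (x1)
  F F F T  ✗ fails (x1)
  F F T F  ✗ fails (x1)
  F F T T  ✗ fails (x1)
  F T F F  ✗ fails (x1)
  F T F T  ✗ fails (x1)
  F T T F  ✗ fails (x1)
  F T T T  ✗ fails (x1)
  T F F F  ✗ fails (¬x1 ∨ x4)
  T F F T  ✓ satisfies all
  T F T F  ✗ fails (¬x1 ∨ x4)
  T F T T  ✓ satisfies all
  T T F F  ✗ fails (x4 ∨ ¬x2 ∨ ¬x1)
  T T F T  ✓ satisfies all
  T T T F  ✗ fails (x4 ∨ ¬x2 ∨ ¬x1)
  T T T T  ✗ fails (¬x3 ∨ ¬x2 ∨ ¬x4)
3 of the 16 rows are models.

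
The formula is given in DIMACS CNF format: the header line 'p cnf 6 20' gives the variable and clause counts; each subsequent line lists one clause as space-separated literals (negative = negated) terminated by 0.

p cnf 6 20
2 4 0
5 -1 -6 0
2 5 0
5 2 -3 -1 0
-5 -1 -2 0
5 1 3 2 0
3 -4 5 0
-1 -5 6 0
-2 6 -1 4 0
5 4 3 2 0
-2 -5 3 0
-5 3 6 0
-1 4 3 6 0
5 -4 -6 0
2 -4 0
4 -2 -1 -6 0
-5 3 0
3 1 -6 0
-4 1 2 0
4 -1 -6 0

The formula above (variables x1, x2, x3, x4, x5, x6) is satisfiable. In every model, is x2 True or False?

True

Suppose x2 = False.
From the singleton clause (x4), x4 = True.
That conflicts with the unit clause (¬x4).
So every satisfying assignment has x2 = True.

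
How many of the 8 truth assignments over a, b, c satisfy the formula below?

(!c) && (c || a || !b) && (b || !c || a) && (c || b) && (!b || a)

There are 2^3 = 8 truth assignments over (a, b, c).
Check each against the 5 clauses (columns in the order a, b, c):
  F F F  ✗ fails (c || b)
  F F T  ✗ fails (!c)
  F T F  ✗ fails (c || a || !b)
  F T T  ✗ fails (!c)
  T F F  ✗ fails (c || b)
  T F T  ✗ fails (!c)
  T T F  ✓ satisfies all
  T T T  ✗ fails (!c)
1 of the 8 rows is a model.

1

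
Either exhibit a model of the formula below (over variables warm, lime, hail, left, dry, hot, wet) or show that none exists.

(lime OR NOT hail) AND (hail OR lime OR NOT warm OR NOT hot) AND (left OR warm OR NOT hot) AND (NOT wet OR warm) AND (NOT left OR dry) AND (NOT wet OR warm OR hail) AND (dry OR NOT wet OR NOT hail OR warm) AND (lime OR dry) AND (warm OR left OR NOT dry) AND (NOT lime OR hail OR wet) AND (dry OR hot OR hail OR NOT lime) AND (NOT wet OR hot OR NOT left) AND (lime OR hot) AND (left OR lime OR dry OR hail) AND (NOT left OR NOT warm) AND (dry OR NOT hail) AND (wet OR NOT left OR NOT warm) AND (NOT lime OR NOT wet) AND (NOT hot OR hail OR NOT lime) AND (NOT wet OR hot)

warm: true,  lime: true,  hail: true,  left: false,  dry: true,  hot: false,  wet: false

Suppose lime = true.
The clause (NOT wet) is unit, so wet = false.
The clause (hail) is unit, so hail = true.
The clause (dry) is unit, so dry = true.
Suppose warm = true.
The clause (NOT left) is unit, so left = false.
No clause remains; hot is free.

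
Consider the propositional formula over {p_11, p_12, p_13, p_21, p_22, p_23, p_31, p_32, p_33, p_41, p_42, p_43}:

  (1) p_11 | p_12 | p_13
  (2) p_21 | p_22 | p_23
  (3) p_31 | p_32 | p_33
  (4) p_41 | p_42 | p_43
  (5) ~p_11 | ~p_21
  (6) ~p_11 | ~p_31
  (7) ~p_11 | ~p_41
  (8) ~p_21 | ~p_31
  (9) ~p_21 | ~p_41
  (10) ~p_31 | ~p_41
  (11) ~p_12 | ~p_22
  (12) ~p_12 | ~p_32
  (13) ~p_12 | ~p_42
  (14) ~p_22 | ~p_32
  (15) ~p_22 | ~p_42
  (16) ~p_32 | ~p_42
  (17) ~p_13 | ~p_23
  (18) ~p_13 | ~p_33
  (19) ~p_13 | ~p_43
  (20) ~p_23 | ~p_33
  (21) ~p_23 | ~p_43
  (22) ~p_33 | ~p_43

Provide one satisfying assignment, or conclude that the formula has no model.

UNSATISFIABLE

Suppose p_11 = 0.
Suppose p_12 = 1.
Unit clause (~p_22) forces p_22 = 0.
Unit clause (~p_32) forces p_32 = 0.
Unit clause (~p_42) forces p_42 = 0.
Suppose p_21 = 1.
Unit clause (~p_31) forces p_31 = 0.
Unit clause (p_33) forces p_33 = 1.
Unit clause (~p_41) forces p_41 = 0.
Unit clause (p_43) forces p_43 = 1.
But (~p_43) is also a unit clause — contradiction.
Undo p_21 and try p_21 = 0.
Unit clause (p_23) forces p_23 = 1.
Unit clause (~p_13) forces p_13 = 0.
Unit clause (~p_33) forces p_33 = 0.
Unit clause (p_31) forces p_31 = 1.
Unit clause (~p_41) forces p_41 = 0.
Unit clause (p_43) forces p_43 = 1.
But (~p_43) is also a unit clause — contradiction.
Both values of p_21 lead to a conflict.
Undo p_12 and try p_12 = 0.
Unit clause (p_13) forces p_13 = 1.
Unit clause (~p_23) forces p_23 = 0.
Unit clause (~p_33) forces p_33 = 0.
Unit clause (~p_43) forces p_43 = 0.
Suppose p_21 = 1.
Unit clause (~p_31) forces p_31 = 0.
Unit clause (p_32) forces p_32 = 1.
Unit clause (~p_41) forces p_41 = 0.
Unit clause (p_42) forces p_42 = 1.
But (~p_42) is also a unit clause — contradiction.
Undo p_21 and try p_21 = 0.
Unit clause (p_22) forces p_22 = 1.
Unit clause (~p_32) forces p_32 = 0.
Unit clause (p_31) forces p_31 = 1.
Unit clause (~p_41) forces p_41 = 0.
Unit clause (p_42) forces p_42 = 1.
But (~p_42) is also a unit clause — contradiction.
Both values of p_21 lead to a conflict.
Both values of p_12 lead to a conflict.
Undo p_11 and try p_11 = 1.
Unit clause (~p_21) forces p_21 = 0.
Unit clause (~p_31) forces p_31 = 0.
Unit clause (~p_41) forces p_41 = 0.
Suppose p_22 = 1.
Unit clause (~p_12) forces p_12 = 0.
Unit clause (~p_32) forces p_32 = 0.
Unit clause (p_33) forces p_33 = 1.
Unit clause (~p_42) forces p_42 = 0.
Unit clause (p_43) forces p_43 = 1.
But (~p_43) is also a unit clause — contradiction.
Undo p_22 and try p_22 = 0.
Unit clause (p_23) forces p_23 = 1.
Unit clause (~p_13) forces p_13 = 0.
Unit clause (~p_33) forces p_33 = 0.
Unit clause (p_32) forces p_32 = 1.
Unit clause (~p_12) forces p_12 = 0.
Unit clause (~p_42) forces p_42 = 0.
Unit clause (p_43) forces p_43 = 1.
But (~p_43) is also a unit clause — contradiction.
Both values of p_22 lead to a conflict.
Both values of p_11 lead to a conflict.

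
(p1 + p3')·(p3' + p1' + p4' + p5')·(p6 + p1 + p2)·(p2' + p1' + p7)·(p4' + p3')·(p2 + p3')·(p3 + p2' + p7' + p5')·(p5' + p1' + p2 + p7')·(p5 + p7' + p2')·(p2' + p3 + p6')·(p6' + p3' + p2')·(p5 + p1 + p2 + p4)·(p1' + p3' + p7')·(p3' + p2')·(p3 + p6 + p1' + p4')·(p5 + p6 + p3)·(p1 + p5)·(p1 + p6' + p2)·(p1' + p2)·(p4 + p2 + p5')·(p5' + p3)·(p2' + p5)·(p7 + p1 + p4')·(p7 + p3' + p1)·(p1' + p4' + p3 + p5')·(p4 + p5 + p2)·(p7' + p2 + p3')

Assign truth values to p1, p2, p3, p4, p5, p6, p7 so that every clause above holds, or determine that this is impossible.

UNSATISFIABLE

Branch on p1: set p1 = 1.
From the singleton clause (p2), p2 = 1.
From the singleton clause (p7), p7 = 1.
From the singleton clause (p5), p5 = 1.
From the singleton clause (p3), p3 = 1.
But (p3') is also a unit clause — contradiction.
That branch fails; take p1 = 0 instead.
From the singleton clause (p3'), p3 = 0.
From the singleton clause (p5), p5 = 1.
But (p5') is also a unit clause — contradiction.
Either choice for p1 ends in contradiction.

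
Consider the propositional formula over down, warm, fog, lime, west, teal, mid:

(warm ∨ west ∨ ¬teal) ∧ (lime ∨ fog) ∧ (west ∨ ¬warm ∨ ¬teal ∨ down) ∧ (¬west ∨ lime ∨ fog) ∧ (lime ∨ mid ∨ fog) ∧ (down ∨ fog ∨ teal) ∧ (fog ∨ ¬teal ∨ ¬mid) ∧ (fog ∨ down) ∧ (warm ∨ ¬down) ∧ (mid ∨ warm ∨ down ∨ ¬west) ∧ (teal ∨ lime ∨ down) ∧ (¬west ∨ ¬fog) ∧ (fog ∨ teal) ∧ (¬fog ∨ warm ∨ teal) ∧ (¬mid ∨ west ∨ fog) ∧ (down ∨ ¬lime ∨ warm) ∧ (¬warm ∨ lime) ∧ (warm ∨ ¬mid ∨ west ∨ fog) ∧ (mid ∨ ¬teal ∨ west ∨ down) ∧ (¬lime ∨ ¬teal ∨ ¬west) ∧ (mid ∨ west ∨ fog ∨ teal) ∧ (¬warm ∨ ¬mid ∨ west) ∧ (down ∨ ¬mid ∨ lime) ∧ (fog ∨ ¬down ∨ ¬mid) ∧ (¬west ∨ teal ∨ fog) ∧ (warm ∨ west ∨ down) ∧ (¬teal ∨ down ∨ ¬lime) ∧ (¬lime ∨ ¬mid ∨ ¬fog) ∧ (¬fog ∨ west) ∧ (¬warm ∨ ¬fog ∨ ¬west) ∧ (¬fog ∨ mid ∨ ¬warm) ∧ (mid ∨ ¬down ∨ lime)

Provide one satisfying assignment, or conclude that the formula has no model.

down ↦ True; warm ↦ True; fog ↦ False; lime ↦ True; west ↦ False; teal ↦ True; mid ↦ False

Suppose lime = True.
Suppose fog = False.
The clause (down) is unit, so down = True.
The clause (warm) is unit, so warm = True.
The clause (teal) is unit, so teal = True.
The clause (¬mid) is unit, so mid = False.
The clause (¬west) is unit, so west = False.
This assignment satisfies each clause.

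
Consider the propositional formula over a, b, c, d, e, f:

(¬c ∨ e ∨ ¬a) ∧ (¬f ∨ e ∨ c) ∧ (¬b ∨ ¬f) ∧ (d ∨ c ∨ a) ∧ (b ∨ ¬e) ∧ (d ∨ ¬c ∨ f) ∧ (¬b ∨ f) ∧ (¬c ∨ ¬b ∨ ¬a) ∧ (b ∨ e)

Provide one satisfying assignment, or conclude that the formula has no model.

UNSATISFIABLE

Try b = False.
From the singleton clause (¬e), e = False.
That conflicts with the unit clause (e).
That branch fails; take b = True instead.
From the singleton clause (¬f), f = False.
That conflicts with the unit clause (f).
Either choice for b ends in contradiction.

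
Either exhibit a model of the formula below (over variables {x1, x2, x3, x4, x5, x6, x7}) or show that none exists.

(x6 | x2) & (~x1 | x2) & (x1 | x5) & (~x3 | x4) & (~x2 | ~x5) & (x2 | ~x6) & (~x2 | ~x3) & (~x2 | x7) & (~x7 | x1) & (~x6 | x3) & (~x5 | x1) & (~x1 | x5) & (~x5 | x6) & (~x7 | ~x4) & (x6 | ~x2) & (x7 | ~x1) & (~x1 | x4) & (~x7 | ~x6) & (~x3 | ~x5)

UNSATISFIABLE

Branch on x6: set x6 = 1.
The clause (x2) is unit, so x2 = 1.
The clause (~x5) is unit, so x5 = 0.
The clause (x1) is unit, so x1 = 1.
That conflicts with the unit clause (~x1).
That branch fails; take x6 = 0 instead.
The clause (x2) is unit, so x2 = 1.
That conflicts with the unit clause (~x2).
Neither x6 = 1 nor x6 = 0 works.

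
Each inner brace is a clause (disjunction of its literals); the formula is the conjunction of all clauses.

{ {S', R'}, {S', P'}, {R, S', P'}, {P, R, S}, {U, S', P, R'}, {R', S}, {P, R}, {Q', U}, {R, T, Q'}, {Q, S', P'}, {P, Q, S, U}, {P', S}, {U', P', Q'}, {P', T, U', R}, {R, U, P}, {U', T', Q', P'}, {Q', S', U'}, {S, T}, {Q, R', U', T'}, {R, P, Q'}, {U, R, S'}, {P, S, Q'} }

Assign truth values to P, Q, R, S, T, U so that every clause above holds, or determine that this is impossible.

UNSATISFIABLE

Case S = 0:
The clause (R') is unit, so R = 0.
The clause (P) is unit, so P = 1.
Now (P') is unsatisfied and unit — conflict.
So S must be the other value — set S = 1.
The clause (R') is unit, so R = 0.
The clause (P') is unit, so P = 0.
Now (P) is unsatisfied and unit — conflict.
Neither S = 1 nor S = 0 works.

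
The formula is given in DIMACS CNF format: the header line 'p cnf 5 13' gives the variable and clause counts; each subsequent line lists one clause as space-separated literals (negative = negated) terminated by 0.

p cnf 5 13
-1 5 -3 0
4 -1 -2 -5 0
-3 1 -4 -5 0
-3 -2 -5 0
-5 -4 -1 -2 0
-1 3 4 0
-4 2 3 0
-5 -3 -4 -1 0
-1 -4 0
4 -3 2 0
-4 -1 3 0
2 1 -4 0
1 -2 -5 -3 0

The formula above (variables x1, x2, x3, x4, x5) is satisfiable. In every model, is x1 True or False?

False

Suppose x1 = True.
From the singleton clause (¬x4), x4 = False.
From the singleton clause (x3), x3 = True.
From the singleton clause (x5), x5 = True.
From the singleton clause (¬x2), x2 = False.
But (x2) is also a unit clause — contradiction.
So every satisfying assignment has x1 = False.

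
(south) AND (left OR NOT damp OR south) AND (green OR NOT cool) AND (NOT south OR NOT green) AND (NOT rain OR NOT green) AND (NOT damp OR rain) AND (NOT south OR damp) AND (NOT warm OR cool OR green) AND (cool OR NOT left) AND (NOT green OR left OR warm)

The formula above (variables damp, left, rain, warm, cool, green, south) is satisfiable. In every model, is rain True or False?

True

Suppose rain = false.
Unit clause (south) forces south = true.
Unit clause (NOT green) forces green = false.
Unit clause (NOT cool) forces cool = false.
Unit clause (NOT damp) forces damp = false.
Now (damp) is unsatisfied and unit — conflict.
So every satisfying assignment has rain = True.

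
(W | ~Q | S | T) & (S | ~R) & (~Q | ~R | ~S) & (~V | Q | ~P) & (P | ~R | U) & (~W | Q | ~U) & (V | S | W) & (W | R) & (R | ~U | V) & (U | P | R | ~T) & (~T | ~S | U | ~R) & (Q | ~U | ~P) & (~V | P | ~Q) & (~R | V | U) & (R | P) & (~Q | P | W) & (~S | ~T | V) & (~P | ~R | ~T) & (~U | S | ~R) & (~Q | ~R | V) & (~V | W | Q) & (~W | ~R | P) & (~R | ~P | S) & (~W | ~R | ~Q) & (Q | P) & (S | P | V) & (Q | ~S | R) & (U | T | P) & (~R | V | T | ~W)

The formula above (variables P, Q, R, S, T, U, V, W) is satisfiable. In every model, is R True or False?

Suppose R = 1.
From the singleton clause (S), S = 1.
From the singleton clause (~Q), Q = 0.
From the singleton clause (P), P = 1.
From the singleton clause (~V), V = 0.
From the singleton clause (~U), U = 0.
But (U) is also a unit clause — contradiction.
So every satisfying assignment has R = False.

False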